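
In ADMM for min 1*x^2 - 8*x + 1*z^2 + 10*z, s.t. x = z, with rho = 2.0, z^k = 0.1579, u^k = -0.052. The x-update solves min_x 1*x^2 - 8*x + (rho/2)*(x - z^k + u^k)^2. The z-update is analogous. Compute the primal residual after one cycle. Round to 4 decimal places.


ADMM iteration with rho = 2.0, z^k = 0.1579, u^k = -0.052
Step 1: x-update.
Minimize 1*x^2 - 8*x + (2.0/2)*(x - 0.1579 - 0.052)^2
FOC: (2*1 + 2.0)*x = 8 + 2.0*(0.1579 + 0.052)
x^{k+1} = 2.105
Step 2: z-update.
Minimize 1*z^2 + 10*z + (2.0/2)*(2.105 - z - 0.052)^2
FOC: (2*1 + 2.0)*z = -10 + 2.0*(2.105 - 0.052)
z^{k+1} = -1.4735
Step 3: u-update.
u^{k+1} = -0.052 + 2.105 + 1.4735 = 3.5265
Step 4: Primal residual = |2.105 + 1.4735| = 3.5785


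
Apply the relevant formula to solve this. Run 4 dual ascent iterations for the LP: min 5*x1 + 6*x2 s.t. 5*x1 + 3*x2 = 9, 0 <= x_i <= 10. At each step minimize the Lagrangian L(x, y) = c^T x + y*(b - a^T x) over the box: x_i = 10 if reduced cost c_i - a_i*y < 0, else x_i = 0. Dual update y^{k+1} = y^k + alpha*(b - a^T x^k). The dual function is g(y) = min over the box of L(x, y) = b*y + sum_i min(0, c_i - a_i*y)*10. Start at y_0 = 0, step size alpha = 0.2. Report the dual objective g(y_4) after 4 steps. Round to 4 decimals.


Dual ascent for LP: min 5*x1 + 6*x2, 5*x1 + 3*x2 = 9, 0 <= x_i <= 10
Step 1: y^k = 0.0, reduced costs: (5.0, 6.0)
  x^k = (0.0, 0.0), subgradient = b - a^T x = 9.0
  y^{k+1} = 0.0 + 0.2*9.0 = 1.8
Step 2: y^k = 1.8, reduced costs: (-4.0, 0.6)
  x^k = (10.0, 0.0), subgradient = b - a^T x = -41.0
  y^{k+1} = 1.8 + 0.2*-41.0 = -6.4
Step 3: y^k = -6.4, reduced costs: (37.0, 25.2)
  x^k = (0.0, 0.0), subgradient = b - a^T x = 9.0
  y^{k+1} = -6.4 + 0.2*9.0 = -4.6
Step 4: y^k = -4.6, reduced costs: (28.0, 19.8)
  x^k = (0.0, 0.0), subgradient = b - a^T x = 9.0
  y^{k+1} = -4.6 + 0.2*9.0 = -2.8
Dual objective at y_4 = -2.8: reduced costs (19.0, 14.4), box minimizer x = (0.0, 0.0)
g(y_4) = b*y + (c1 - a1*y)*x1 + (c2 - a2*y)*x2 = 9*(-2.8) + 19.0*0.0 + 14.4*0.0 = -25.2 + 0.0 + 0.0 = -25.2


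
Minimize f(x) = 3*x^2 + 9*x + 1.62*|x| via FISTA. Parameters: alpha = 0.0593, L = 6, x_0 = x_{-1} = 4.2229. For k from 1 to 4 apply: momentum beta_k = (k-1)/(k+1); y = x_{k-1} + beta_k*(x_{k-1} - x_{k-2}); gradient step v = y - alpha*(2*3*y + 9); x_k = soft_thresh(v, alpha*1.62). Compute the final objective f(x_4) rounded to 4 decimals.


FISTA on f(x) = 3*x^2 + 9*x + 1.62*|x|
L = 6, alpha = 0.0593
Iteration 1: beta = 0.0, y = 4.2229 + 0.0*(4.2229 - 4.2229) = 4.2229
  grad(y) = 34.3374, v = y - alpha*grad = 2.1867
  prox(v) = soft_thresh(2.1867, 0.0961) = 2.0906
Iteration 2: beta = 0.3333, y = 2.0906 + 0.3333*(2.0906 - 4.2229) = 1.3799
  grad(y) = 17.2792, v = y - alpha*grad = 0.3552
  prox(v) = soft_thresh(0.3552, 0.0961) = 0.2591
Iteration 3: beta = 0.5, y = 0.2591 + 0.5*(0.2591 - 2.0906) = -0.6566
  grad(y) = 5.0604, v = y - alpha*grad = -0.9567
  prox(v) = soft_thresh(-0.9567, 0.0961) = -0.8606
Iteration 4: beta = 0.6, y = -0.8606 + 0.6*(-0.8606 - 0.2591) = -1.5325
  grad(y) = -0.1948, v = y - alpha*grad = -1.5209
  prox(v) = soft_thresh(-1.5209, 0.0961) = -1.4248
f(x_4) = 3*(-1.4248)^2 + 9*(-1.4248) + 1.62*|-1.4248| = -4.4248


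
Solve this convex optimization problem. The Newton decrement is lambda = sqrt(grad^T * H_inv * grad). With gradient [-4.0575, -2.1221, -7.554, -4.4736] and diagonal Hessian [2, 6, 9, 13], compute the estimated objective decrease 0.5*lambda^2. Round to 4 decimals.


Step 1: H is diagonal, so H^(-1) * g = [-2.0288, -0.3537, -0.8393, -0.3441].
Step 2: g^T H^(-1) g = sum_i g_i^2 / H_ii
  = (-4.0575)^2/2 + (-2.1221)^2/6 + (-7.554)^2/9 + (-4.4736)^2/13
  = 8.2317 + 0.7506 + 6.3403 + 1.5395 = 16.862
Step 3: Objective decrease = 0.5 * g^T H^(-1) g = 8.431


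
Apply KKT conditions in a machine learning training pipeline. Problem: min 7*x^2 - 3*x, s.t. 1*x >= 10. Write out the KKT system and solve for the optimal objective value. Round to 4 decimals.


Step 1: Try lambda = 0 (constraint inactive).
x_unc = 3/(2*7) = 0.2143
Check: 1*0.2143 = 0.2143 < 10 -- violated!
Step 2: Constraint must be active: 1*x = 10
x* = 10/1 = 10.0
lambda = (2*7*10.0 - 3)/1 = 137.0
Step 3: Compute optimal value.
f(x*) = 7*10.0^2 - 3*10.0 = 670.0


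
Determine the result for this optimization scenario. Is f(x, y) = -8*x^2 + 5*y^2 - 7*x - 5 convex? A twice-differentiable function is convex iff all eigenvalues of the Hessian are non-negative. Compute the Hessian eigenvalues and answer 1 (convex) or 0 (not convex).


The Hessian of f(x,y) = -8*x^2 + 5*y^2 - 7*x - 5 is:
H = [[-16, 0], [0, 10]]
Trace = -16 + 10 = -6
Determinant = -16*10 - (0)^2 = -160
Discriminant = (-6)^2 - 4*-160 = 676.0
Eigenvalues: lambda_1 = -16.0, lambda_2 = 10.0
The function is not convex.

0


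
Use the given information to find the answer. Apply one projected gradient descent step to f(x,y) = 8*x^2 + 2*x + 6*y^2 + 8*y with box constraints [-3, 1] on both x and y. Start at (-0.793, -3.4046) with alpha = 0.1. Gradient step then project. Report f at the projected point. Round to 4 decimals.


Step 1: Compute gradient at (-0.793, -3.4046).
grad_x = 2*8*-0.793 + 2 = -10.688
grad_y = 2*6*-3.4046 + 8 = -32.8552
Step 2: Gradient step.
x_raw = -0.793 - 0.1*-10.688 = 0.2758
y_raw = -3.4046 - 0.1*-32.8552 = -0.1191
Step 3: Project onto [-3, 1].
x_proj = clip(0.2758) = 0.2758
y_proj = clip(-0.1191) = -0.1191
Step 4: Evaluate f.
f(0.2758, -0.1191) = 0.2926


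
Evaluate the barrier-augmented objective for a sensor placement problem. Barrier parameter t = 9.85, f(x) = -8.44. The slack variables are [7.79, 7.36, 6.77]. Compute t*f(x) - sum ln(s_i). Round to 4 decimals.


Step 1: Compute log-barrier.
ln values: [2.0528, 1.9961, 1.9125]
phi = -(2.0528 + 1.9961 + 1.9125) = -5.9614
Step 2: Compute augmented objective.
t*f(x) = 9.85*-8.44 = -83.134
Total = -83.134 - 5.9614 = -89.0954


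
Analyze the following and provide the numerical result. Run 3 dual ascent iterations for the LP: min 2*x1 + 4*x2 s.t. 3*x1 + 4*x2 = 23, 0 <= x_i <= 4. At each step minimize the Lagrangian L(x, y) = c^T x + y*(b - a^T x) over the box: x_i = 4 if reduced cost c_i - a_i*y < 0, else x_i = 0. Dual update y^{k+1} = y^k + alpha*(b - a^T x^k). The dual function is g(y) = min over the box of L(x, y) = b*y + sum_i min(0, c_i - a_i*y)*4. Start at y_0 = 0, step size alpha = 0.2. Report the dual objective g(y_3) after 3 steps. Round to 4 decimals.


Dual ascent for LP: min 2*x1 + 4*x2, 3*x1 + 4*x2 = 23, 0 <= x_i <= 4
Step 1: y^k = 0.0, reduced costs: (2.0, 4.0)
  x^k = (0.0, 0.0), subgradient = b - a^T x = 23.0
  y^{k+1} = 0.0 + 0.2*23.0 = 4.6
Step 2: y^k = 4.6, reduced costs: (-11.8, -14.4)
  x^k = (4.0, 4.0), subgradient = b - a^T x = -5.0
  y^{k+1} = 4.6 + 0.2*-5.0 = 3.6
Step 3: y^k = 3.6, reduced costs: (-8.8, -10.4)
  x^k = (4.0, 4.0), subgradient = b - a^T x = -5.0
  y^{k+1} = 3.6 + 0.2*-5.0 = 2.6
Dual objective at y_3 = 2.6: reduced costs (-5.8, -6.4), box minimizer x = (4.0, 4.0)
g(y_3) = b*y + (c1 - a1*y)*x1 + (c2 - a2*y)*x2 = 23*2.6 + (-5.8)*4.0 + (-6.4)*4.0 = 59.8 - 23.2 - 25.6 = 11.0


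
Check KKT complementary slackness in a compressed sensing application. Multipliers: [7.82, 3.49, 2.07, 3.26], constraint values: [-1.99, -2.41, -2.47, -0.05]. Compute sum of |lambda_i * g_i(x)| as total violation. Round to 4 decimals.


KKT complementary slackness check:
lambda_1 * g_1 = 7.82 * -1.99 = -15.5618
lambda_2 * g_2 = 3.49 * -2.41 = -8.4109
lambda_3 * g_3 = 2.07 * -2.47 = -5.1129
lambda_4 * g_4 = 3.26 * -0.05 = -0.163
Total violation = 15.5618 + 8.4109 + 5.1129 + 0.163 = 29.2486


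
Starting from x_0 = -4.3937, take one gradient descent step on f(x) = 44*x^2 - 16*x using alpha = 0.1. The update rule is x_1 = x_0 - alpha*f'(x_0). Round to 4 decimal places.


We compute the gradient at x_0 and apply the update.
f'(x) = 88*x - 16
f'(-4.3937) = 88*-4.3937 - 16 = -402.6456
x_1 = -4.3937 - 0.1*-402.6456 = 35.8709


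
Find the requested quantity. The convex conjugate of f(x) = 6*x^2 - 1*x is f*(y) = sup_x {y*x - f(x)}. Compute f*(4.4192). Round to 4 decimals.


f*(y) = sup_x {y*x - a*x^2 - b*x} = sup_x {(y-b)*x - a*x^2}
FOC: (y - b) - 2a*x = 0 => x* = (y - b)/(2a)
x* = (4.4192 + 1)/(2*6) = 0.4516
f*(4.4192) = (y-b)^2/(4a) = (4.4192 + 1)^2/(4*6)
= 29.3677/24 = 1.2237


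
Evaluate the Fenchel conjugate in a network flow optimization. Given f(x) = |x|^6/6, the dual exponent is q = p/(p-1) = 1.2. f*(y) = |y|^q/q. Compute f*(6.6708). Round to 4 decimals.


The conjugate exponent q satisfies 1/p + 1/q = 1.
p = 6, so q = 6/(6 - 1) = 1.2
|y|^q = 6.6708^1.2 = 9.7502
f*(6.6708) = 9.7502 / 1.2 = 8.1252


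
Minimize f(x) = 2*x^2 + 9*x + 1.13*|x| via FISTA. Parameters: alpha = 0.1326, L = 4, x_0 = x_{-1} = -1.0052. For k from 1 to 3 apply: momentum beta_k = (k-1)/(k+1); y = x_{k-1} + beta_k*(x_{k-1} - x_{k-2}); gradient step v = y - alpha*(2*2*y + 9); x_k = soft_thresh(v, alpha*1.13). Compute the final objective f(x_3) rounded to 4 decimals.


FISTA on f(x) = 2*x^2 + 9*x + 1.13*|x|
L = 4, alpha = 0.1326
Iteration 1: beta = 0.0, y = -1.0052 + 0.0*(-1.0052 + 1.0052) = -1.0052
  grad(y) = 4.9792, v = y - alpha*grad = -1.6654
  prox(v) = soft_thresh(-1.6654, 0.1498) = -1.5156
Iteration 2: beta = 0.3333, y = -1.5156 + 0.3333*(-1.5156 + 1.0052) = -1.6857
  grad(y) = 2.257, v = y - alpha*grad = -1.985
  prox(v) = soft_thresh(-1.985, 0.1498) = -1.8352
Iteration 3: beta = 0.5, y = -1.8352 + 0.5*(-1.8352 + 1.5156) = -1.995
  grad(y) = 1.0201, v = y - alpha*grad = -2.1302
  prox(v) = soft_thresh(-2.1302, 0.1498) = -1.9804
f(x_3) = 2*(-1.9804)^2 + 9*(-1.9804) + 1.13*|-1.9804| = -7.7418


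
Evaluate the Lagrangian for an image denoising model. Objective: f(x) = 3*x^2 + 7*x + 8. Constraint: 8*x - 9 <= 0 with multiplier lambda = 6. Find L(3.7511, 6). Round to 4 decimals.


Step 1: Evaluate f(x).
f(3.7511) = 3*3.7511^2 + 7*3.7511 + 8 = 76.47
Step 2: Evaluate g(x).
g(3.7511) = 8*3.7511 - 9 = 21.0088
Step 3: Compute Lagrangian.
L = 76.47 + 6*21.0088 = 202.5228


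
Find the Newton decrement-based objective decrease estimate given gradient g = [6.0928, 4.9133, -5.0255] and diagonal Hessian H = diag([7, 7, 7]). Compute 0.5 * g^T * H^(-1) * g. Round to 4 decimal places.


Step 1: H is diagonal, so H^(-1) * g = [0.8704, 0.7019, -0.7179].
Step 2: g^T H^(-1) g = sum_i g_i^2 / H_ii
  = (6.0928)^2/7 + (4.9133)^2/7 + (-5.0255)^2/7
  = 5.3032 + 3.4486 + 3.608 = 12.3598
Step 3: Objective decrease = 0.5 * g^T H^(-1) g = 6.1799


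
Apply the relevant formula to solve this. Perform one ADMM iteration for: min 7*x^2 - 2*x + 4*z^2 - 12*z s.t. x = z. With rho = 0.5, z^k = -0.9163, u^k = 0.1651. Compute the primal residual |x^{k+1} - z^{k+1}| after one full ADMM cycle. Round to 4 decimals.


ADMM iteration with rho = 0.5, z^k = -0.9163, u^k = 0.1651
Step 1: x-update.
Minimize 7*x^2 - 2*x + (0.5/2)*(x + 0.9163 + 0.1651)^2
FOC: (2*7 + 0.5)*x = 2 + 0.5*(-0.9163 - 0.1651)
x^{k+1} = 0.1006
Step 2: z-update.
Minimize 4*z^2 - 12*z + (0.5/2)*(0.1006 - z + 0.1651)^2
FOC: (2*4 + 0.5)*z = 12 + 0.5*(0.1006 + 0.1651)
z^{k+1} = 1.4274
Step 3: u-update.
u^{k+1} = 0.1651 + 0.1006 - 1.4274 = -1.1617
Step 4: Primal residual = |0.1006 - 1.4274| = 1.3268


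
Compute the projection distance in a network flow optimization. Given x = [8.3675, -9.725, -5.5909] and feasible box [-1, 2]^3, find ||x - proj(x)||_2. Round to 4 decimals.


Project each component onto [-1, 2].
clip(8.3675) = 2.0, clip(-9.725) = -1.0, clip(-5.5909) = -1.0
Projection = [2.0, -1.0, -1.0]
Squared diffs: [40.5451, 76.1256, 21.0764]
Distance = sqrt(137.7471) = 11.7366


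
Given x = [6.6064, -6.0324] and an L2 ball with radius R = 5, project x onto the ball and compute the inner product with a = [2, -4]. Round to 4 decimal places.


Step 1: Compute ||x|| (intermediates to 6 decimals).
||x|| = sqrt(6.6064^2 + (-6.0324)^2) = 8.946193
Step 2: Project.
Since ||x|| > R, scale = R/||x|| = 5/8.946193 = 0.558897, proj(x) = scale * x
proj(x) = [3.692297, -3.37149]
Step 3: Dot product.
a^T * proj(x) = 2*3.692297 - 4*(-3.37149) = 20.8706


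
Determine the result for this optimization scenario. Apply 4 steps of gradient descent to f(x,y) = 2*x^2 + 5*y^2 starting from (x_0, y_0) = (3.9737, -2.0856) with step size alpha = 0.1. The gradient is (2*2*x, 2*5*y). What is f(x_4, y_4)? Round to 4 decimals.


Gradient descent on f(x,y) = 2*x^2 + 5*y^2.
Starting point: (3.9737, -2.0856), alpha = 0.1
Step 1: grad_x = 2*2*3.9737 = 15.8948, grad_y = 2*5*-2.0856 = -20.856
  x_1 = 3.9737 - 0.1*15.8948 = 2.3842
  y_1 = -2.0856 - 0.1*-20.856 = 0.0
Step 2: grad_x = 2*2*2.3842 = 9.5369, grad_y = 2*5*0.0 = 0.0
  x_2 = 2.3842 - 0.1*9.5369 = 1.4305
  y_2 = 0.0 - 0.1*0.0 = 0.0
Step 3: grad_x = 2*2*1.4305 = 5.7221, grad_y = 2*5*0.0 = 0.0
  x_3 = 1.4305 - 0.1*5.7221 = 0.8583
  y_3 = 0.0 - 0.1*0.0 = 0.0
Step 4: grad_x = 2*2*0.8583 = 3.4333, grad_y = 2*5*0.0 = 0.0
  x_4 = 0.8583 - 0.1*3.4333 = 0.515
  y_4 = 0.0 - 0.1*0.0 = 0.0
f(0.515, 0.0) = 2*0.515^2 + 5*0.0^2 = 0.5304


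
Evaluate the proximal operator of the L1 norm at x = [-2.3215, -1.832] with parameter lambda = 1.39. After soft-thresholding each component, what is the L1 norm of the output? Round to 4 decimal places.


Soft-thresholding with lambda = 1.39:
prox(-2.3215) = sign(-2.3215)*max(|-2.3215| - 1.39, 0) = -0.9315
prox(-1.832) = sign(-1.832)*max(|-1.832| - 1.39, 0) = -0.442
prox(x) = [-0.9315, -0.442]
||prox(x)||_1 = 0.9315 + 0.442 = 1.3735


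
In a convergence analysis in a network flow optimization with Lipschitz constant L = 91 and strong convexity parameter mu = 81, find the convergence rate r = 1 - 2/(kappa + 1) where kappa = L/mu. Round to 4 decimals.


Step 1: Compute the condition number.
kappa = L/mu = 91/81 = 1.1235
Step 2: Compute the convergence rate.
r = 1 - 2/(kappa + 1) = 1 - 2*mu/(L + mu) = (L - mu)/(L + mu) = 10/172 = 0.0581


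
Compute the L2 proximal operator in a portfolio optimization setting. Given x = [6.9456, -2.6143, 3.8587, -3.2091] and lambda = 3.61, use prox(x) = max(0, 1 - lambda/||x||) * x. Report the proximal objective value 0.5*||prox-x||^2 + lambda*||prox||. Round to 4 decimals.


Step 1: Compute ||x||.
||x|| = 8.959
Step 2: Compute scaling factor.
scale = max(0, 1 - 3.61/8.959) = 0.5971
Step 3: prox(x) = [4.1469, -1.5609, 2.3039, -1.916]
||prox(x)|| = 5.349
Step 4: Proximal objective.
0.5*||prox-x||^2 = 6.5161
lambda*||prox|| = 19.3099
Total = 25.826


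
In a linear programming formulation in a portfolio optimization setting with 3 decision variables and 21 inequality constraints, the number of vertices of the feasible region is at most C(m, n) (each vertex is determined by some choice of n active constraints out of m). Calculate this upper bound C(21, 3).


Each vertex corresponds to some choice of n active constraints out of m, so the number of vertices is at most C(m, n) = m! / (n!(m-n)!).
m = 21, n = 3
Numerator: 21 * 20 * 19
Denominator: 3! = 6
C(21, 3) = 1330


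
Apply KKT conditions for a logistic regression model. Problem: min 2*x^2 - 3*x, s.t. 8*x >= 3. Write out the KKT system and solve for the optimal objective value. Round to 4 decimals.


Step 1: Try lambda = 0 (constraint inactive).
Stationarity: 2*2*x - 3 = 0
x* = 3/(2*2) = 0.75
Check constraint: 8*0.75 = 6.0 >= 3 -- satisfied.
Step 2: Compute optimal value.
f(x*) = 2*0.75^2 - 3*0.75 = -1.125


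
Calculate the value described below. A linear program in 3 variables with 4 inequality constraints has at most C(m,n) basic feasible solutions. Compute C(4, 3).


Each vertex corresponds to some choice of n active constraints out of m, so the number of vertices is at most C(m, n) = m! / (n!(m-n)!).
m = 4, n = 3
Numerator: 4 * 3 * 2
Denominator: 3! = 6
C(4, 3) = 4


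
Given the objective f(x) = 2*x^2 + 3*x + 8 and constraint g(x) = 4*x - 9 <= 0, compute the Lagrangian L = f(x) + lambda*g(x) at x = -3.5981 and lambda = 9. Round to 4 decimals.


Step 1: Evaluate f(x).
f(-3.5981) = 2*(-3.5981)^2 + 3*(-3.5981) + 8 = 23.0983
Step 2: Evaluate g(x).
g(-3.5981) = 4*-3.5981 - 9 = -23.3924
Step 3: Compute Lagrangian.
L = 23.0983 + 9*-23.3924 = -187.4333


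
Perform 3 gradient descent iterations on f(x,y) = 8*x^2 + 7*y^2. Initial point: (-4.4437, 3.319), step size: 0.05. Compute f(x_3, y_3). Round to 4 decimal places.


Gradient descent on f(x,y) = 8*x^2 + 7*y^2.
Starting point: (-4.4437, 3.319), alpha = 0.05
Step 1: grad_x = 2*8*-4.4437 = -71.0992, grad_y = 2*7*3.319 = 46.466
  x_1 = -4.4437 - 0.05*-71.0992 = -0.8887
  y_1 = 3.319 - 0.05*46.466 = 0.9957
Step 2: grad_x = 2*8*-0.8887 = -14.2198, grad_y = 2*7*0.9957 = 13.9398
  x_2 = -0.8887 - 0.05*-14.2198 = -0.1777
  y_2 = 0.9957 - 0.05*13.9398 = 0.2987
Step 3: grad_x = 2*8*-0.1777 = -2.844, grad_y = 2*7*0.2987 = 4.1819
  x_3 = -0.1777 - 0.05*-2.844 = -0.0355
  y_3 = 0.2987 - 0.05*4.1819 = 0.0896
f(-0.0355, 0.0896) = 8*(-0.0355)^2 + 7*0.0896^2 = 0.0663


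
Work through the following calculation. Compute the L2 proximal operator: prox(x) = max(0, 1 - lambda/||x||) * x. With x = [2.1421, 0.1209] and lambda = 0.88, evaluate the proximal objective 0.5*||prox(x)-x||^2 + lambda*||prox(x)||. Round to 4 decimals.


Step 1: Compute ||x||.
||x|| = 2.1455
Step 2: Compute scaling factor.
scale = max(0, 1 - 0.88/2.1455) = 0.5898
Step 3: prox(x) = [1.2635, 0.0713]
||prox(x)|| = 1.2655
Step 4: Proximal objective.
0.5*||prox-x||^2 = 0.3872
lambda*||prox|| = 1.1136
Total = 1.5008


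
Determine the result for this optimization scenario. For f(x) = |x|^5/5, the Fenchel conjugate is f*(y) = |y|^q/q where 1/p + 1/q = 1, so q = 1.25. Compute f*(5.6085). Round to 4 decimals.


The conjugate exponent q satisfies 1/p + 1/q = 1.
p = 5, so q = 5/(5 - 1) = 1.25
|y|^q = 5.6085^1.25 = 8.6309
f*(5.6085) = 8.6309 / 1.25 = 6.9048


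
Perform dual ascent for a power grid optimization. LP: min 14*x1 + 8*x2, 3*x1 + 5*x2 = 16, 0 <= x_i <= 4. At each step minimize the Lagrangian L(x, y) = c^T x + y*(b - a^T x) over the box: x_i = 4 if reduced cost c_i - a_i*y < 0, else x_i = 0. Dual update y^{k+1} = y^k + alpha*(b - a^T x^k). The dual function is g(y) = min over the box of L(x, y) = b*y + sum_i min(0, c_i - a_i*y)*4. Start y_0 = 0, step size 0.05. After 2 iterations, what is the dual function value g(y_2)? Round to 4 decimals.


Dual ascent for LP: min 14*x1 + 8*x2, 3*x1 + 5*x2 = 16, 0 <= x_i <= 4
Step 1: y^k = 0.0, reduced costs: (14.0, 8.0)
  x^k = (0.0, 0.0), subgradient = b - a^T x = 16.0
  y^{k+1} = 0.0 + 0.05*16.0 = 0.8
Step 2: y^k = 0.8, reduced costs: (11.6, 4.0)
  x^k = (0.0, 0.0), subgradient = b - a^T x = 16.0
  y^{k+1} = 0.8 + 0.05*16.0 = 1.6
Dual objective at y_2 = 1.6: reduced costs (9.2, 0.0), box minimizer x = (0.0, 0.0)
g(y_2) = b*y + (c1 - a1*y)*x1 + (c2 - a2*y)*x2 = 16*1.6 + 9.2*0.0 + 0.0*0.0 = 25.6 + 0.0 + 0.0 = 25.6


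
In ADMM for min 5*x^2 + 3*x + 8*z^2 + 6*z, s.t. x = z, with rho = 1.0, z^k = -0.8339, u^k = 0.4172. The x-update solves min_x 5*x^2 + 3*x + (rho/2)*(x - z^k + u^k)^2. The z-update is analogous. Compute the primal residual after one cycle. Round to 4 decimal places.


ADMM iteration with rho = 1.0, z^k = -0.8339, u^k = 0.4172
Step 1: x-update.
Minimize 5*x^2 + 3*x + (1.0/2)*(x + 0.8339 + 0.4172)^2
FOC: (2*5 + 1.0)*x = -3 + 1.0*(-0.8339 - 0.4172)
x^{k+1} = -0.3865
Step 2: z-update.
Minimize 8*z^2 + 6*z + (1.0/2)*(-0.3865 - z + 0.4172)^2
FOC: (2*8 + 1.0)*z = -6 + 1.0*(-0.3865 + 0.4172)
z^{k+1} = -0.3511
Step 3: u-update.
u^{k+1} = 0.4172 - 0.3865 + 0.3511 = 0.3819
Step 4: Primal residual = |-0.3865 + 0.3511| = 0.0353


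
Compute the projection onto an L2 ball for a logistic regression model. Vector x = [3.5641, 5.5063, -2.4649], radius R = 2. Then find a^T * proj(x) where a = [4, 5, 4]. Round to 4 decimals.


Step 1: Compute ||x|| (intermediates to 6 decimals).
||x|| = sqrt(3.5641^2 + 5.5063^2 + (-2.4649)^2) = 7.006988
Step 2: Project.
Since ||x|| > R, scale = R/||x|| = 2/7.006988 = 0.285429, proj(x) = scale * x
proj(x) = [1.017297, 1.571658, -0.703554]
Step 3: Dot product.
a^T * proj(x) = 4*1.017297 + 5*1.571658 + 4*(-0.703554) = 9.1133


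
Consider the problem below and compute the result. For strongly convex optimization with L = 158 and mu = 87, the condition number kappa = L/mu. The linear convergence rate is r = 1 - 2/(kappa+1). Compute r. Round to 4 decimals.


Step 1: Compute the condition number.
kappa = L/mu = 158/87 = 1.8161
Step 2: Compute the convergence rate.
r = 1 - 2/(kappa + 1) = 1 - 2*mu/(L + mu) = (L - mu)/(L + mu) = 71/245 = 0.2898


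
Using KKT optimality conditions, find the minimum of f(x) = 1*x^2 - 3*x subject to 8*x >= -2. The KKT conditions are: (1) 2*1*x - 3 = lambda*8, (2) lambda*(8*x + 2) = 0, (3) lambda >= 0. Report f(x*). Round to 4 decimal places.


Step 1: Try lambda = 0 (constraint inactive).
Stationarity: 2*1*x - 3 = 0
x* = 3/(2*1) = 1.5
Check constraint: 8*1.5 = 12.0 >= -2 -- satisfied.
Step 2: Compute optimal value.
f(x*) = 1*1.5^2 - 3*1.5 = -2.25


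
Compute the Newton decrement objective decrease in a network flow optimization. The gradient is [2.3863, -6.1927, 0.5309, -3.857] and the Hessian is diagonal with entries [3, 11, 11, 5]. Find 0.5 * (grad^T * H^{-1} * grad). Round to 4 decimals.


Step 1: H is diagonal, so H^(-1) * g = [0.7954, -0.563, 0.0483, -0.7714].
Step 2: g^T H^(-1) g = sum_i g_i^2 / H_ii
  = (2.3863)^2/3 + (-6.1927)^2/11 + (0.5309)^2/11 + (-3.857)^2/5
  = 1.8981 + 3.4863 + 0.0256 + 2.9753 = 8.3854
Step 3: Objective decrease = 0.5 * g^T H^(-1) g = 4.1927


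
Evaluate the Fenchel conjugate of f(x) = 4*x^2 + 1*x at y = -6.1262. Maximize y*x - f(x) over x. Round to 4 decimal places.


f*(y) = sup_x {y*x - a*x^2 - b*x} = sup_x {(y-b)*x - a*x^2}
FOC: (y - b) - 2a*x = 0 => x* = (y - b)/(2a)
x* = (-6.1262 - 1)/(2*4) = -0.8908
f*(-6.1262) = (y-b)^2/(4a) = (-6.1262 - 1)^2/(4*4)
= 50.7827/16 = 3.1739


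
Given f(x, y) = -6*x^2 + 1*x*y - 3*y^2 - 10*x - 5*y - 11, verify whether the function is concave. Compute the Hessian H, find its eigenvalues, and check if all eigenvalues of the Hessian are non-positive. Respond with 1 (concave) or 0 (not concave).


The Hessian of f(x,y) = -6*x^2 + 1*x*y - 3*y^2 - 10*x - 5*y - 11 is:
H = [[-12, 1], [1, -6]]
Trace = -12 - 6 = -18
Determinant = -12*-6 - (1)^2 = 71
Discriminant = (-18)^2 - 4*71 = 40.0
Eigenvalues: lambda_1 = -12.1623, lambda_2 = -5.8377
The function is concave.

1


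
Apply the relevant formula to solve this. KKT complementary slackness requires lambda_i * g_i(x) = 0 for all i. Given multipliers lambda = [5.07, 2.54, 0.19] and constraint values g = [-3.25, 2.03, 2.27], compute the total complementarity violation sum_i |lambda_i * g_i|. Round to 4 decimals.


KKT complementary slackness check:
lambda_1 * g_1 = 5.07 * -3.25 = -16.4775
lambda_2 * g_2 = 2.54 * 2.03 = 5.1562
lambda_3 * g_3 = 0.19 * 2.27 = 0.4313
Total violation = 16.4775 + 5.1562 + 0.4313 = 22.065


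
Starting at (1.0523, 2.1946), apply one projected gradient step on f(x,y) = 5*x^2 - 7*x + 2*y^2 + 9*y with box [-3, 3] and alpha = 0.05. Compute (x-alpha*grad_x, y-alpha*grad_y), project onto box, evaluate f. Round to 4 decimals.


Step 1: Compute gradient at (1.0523, 2.1946).
grad_x = 2*5*1.0523 - 7 = 3.523
grad_y = 2*2*2.1946 + 9 = 17.7784
Step 2: Gradient step.
x_raw = 1.0523 - 0.05*3.523 = 0.8762
y_raw = 2.1946 - 0.05*17.7784 = 1.3057
Step 3: Project onto [-3, 3].
x_proj = clip(0.8762) = 0.8762
y_proj = clip(1.3057) = 1.3057
Step 4: Evaluate f.
f(0.8762, 1.3057) = 12.8659


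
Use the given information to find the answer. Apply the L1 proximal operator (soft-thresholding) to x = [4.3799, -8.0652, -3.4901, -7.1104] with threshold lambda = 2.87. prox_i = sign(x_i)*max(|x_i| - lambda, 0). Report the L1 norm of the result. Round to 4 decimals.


Soft-thresholding with lambda = 2.87:
prox(4.3799) = sign(4.3799)*max(|4.3799| - 2.87, 0) = 1.5099
prox(-8.0652) = sign(-8.0652)*max(|-8.0652| - 2.87, 0) = -5.1952
prox(-3.4901) = sign(-3.4901)*max(|-3.4901| - 2.87, 0) = -0.6201
prox(-7.1104) = sign(-7.1104)*max(|-7.1104| - 2.87, 0) = -4.2404
prox(x) = [1.5099, -5.1952, -0.6201, -4.2404]
||prox(x)||_1 = 1.5099 + 5.1952 + 0.6201 + 4.2404 = 11.5656


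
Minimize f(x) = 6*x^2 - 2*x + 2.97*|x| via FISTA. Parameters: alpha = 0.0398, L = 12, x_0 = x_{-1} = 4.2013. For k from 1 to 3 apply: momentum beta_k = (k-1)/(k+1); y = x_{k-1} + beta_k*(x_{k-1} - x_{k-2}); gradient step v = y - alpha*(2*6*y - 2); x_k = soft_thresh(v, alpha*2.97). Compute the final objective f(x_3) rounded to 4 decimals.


FISTA on f(x) = 6*x^2 - 2*x + 2.97*|x|
L = 12, alpha = 0.0398
Iteration 1: beta = 0.0, y = 4.2013 + 0.0*(4.2013 - 4.2013) = 4.2013
  grad(y) = 48.4156, v = y - alpha*grad = 2.2744
  prox(v) = soft_thresh(2.2744, 0.1182) = 2.1562
Iteration 2: beta = 0.3333, y = 2.1562 + 0.3333*(2.1562 - 4.2013) = 1.4744
  grad(y) = 15.6932, v = y - alpha*grad = 0.8498
  prox(v) = soft_thresh(0.8498, 0.1182) = 0.7316
Iteration 3: beta = 0.5, y = 0.7316 + 0.5*(0.7316 - 2.1562) = 0.0194
  grad(y) = -1.7674, v = y - alpha*grad = 0.0897
  prox(v) = soft_thresh(0.0897, 0.1182) = 0.0
f(x_3) = 6*0.0^2 - 2*0.0 + 2.97*|0.0| = 0.0


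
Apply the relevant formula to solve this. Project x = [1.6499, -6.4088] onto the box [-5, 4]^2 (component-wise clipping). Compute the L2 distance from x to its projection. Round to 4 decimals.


Project each component onto [-5, 4].
clip(1.6499) = 1.6499, clip(-6.4088) = -5.0
Projection = [1.6499, -5.0]
Squared diffs: [0.0, 1.9847]
Distance = sqrt(1.9847) = 1.4088


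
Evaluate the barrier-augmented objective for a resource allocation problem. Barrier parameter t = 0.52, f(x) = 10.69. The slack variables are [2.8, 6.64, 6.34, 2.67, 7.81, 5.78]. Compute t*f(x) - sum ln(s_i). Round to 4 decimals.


Step 1: Compute log-barrier.
ln values: [1.0296, 1.8931, 1.8469, 0.9821, 2.0554, 1.7544]
phi = -(1.0296 + 1.8931 + 1.8469 + 0.9821 + 2.0554 + 1.7544) = -9.5615
Step 2: Compute augmented objective.
t*f(x) = 0.52*10.69 = 5.5588
Total = 5.5588 - 9.5615 = -4.0027


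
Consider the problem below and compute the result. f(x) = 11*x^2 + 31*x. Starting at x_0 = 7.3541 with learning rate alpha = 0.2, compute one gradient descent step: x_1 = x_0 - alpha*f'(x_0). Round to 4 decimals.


We compute the gradient at x_0 and apply the update.
f'(x) = 22*x + 31
f'(7.3541) = 22*7.3541 + 31 = 192.7902
x_1 = 7.3541 - 0.2*192.7902 = -31.2039


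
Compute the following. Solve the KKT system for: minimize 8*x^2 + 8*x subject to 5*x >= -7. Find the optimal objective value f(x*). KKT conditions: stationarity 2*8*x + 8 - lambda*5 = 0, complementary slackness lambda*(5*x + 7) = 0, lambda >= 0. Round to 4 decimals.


Step 1: Try lambda = 0 (constraint inactive).
Stationarity: 2*8*x + 8 = 0
x* = -8/(2*8) = -0.5
Check constraint: 5*-0.5 = -2.5 >= -7 -- satisfied.
Step 2: Compute optimal value.
f(x*) = 8*(-0.5)^2 + 8*(-0.5) = -2.0


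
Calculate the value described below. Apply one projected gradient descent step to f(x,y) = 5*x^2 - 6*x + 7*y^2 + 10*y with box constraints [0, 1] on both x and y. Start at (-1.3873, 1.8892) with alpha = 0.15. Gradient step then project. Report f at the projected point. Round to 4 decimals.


Step 1: Compute gradient at (-1.3873, 1.8892).
grad_x = 2*5*-1.3873 - 6 = -19.873
grad_y = 2*7*1.8892 + 10 = 36.4488
Step 2: Gradient step.
x_raw = -1.3873 - 0.15*-19.873 = 1.5937
y_raw = 1.8892 - 0.15*36.4488 = -3.5781
Step 3: Project onto [0, 1].
x_proj = clip(1.5937) = 1.0
y_proj = clip(-3.5781) = 0.0
Step 4: Evaluate f.
f(1.0, 0.0) = -1.0


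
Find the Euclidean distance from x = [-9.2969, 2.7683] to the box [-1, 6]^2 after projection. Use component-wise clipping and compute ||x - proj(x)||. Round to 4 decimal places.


Project each component onto [-1, 6].
clip(-9.2969) = -1.0, clip(2.7683) = 2.7683
Projection = [-1.0, 2.7683]
Squared diffs: [68.8385, 0.0]
Distance = sqrt(68.8385) = 8.2969


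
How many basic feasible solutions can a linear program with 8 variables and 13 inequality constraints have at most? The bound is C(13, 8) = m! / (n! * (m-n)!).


Each vertex corresponds to some choice of n active constraints out of m, so the number of vertices is at most C(m, n) = m! / (n!(m-n)!).
m = 13, n = 8
Numerator: 13 * 12 * 11 * 10 * 9 * 8 * 7 * 6
Denominator: 8! = 40320
C(13, 8) = 1287


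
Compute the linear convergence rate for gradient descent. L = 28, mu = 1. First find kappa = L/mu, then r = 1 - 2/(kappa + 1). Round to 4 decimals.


Step 1: Compute the condition number.
kappa = L/mu = 28/1 = 28.0
Step 2: Compute the convergence rate.
r = 1 - 2/(kappa + 1) = 1 - 2*mu/(L + mu) = (L - mu)/(L + mu) = 27/29 = 0.931


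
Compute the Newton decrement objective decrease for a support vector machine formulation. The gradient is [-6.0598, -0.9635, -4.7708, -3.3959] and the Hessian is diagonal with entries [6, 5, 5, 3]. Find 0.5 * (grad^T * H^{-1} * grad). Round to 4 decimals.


Step 1: H is diagonal, so H^(-1) * g = [-1.01, -0.1927, -0.9542, -1.132].
Step 2: g^T H^(-1) g = sum_i g_i^2 / H_ii
  = (-6.0598)^2/6 + (-0.9635)^2/5 + (-4.7708)^2/5 + (-3.3959)^2/3
  = 6.1202 + 0.1857 + 4.5521 + 3.844 = 14.702
Step 3: Objective decrease = 0.5 * g^T H^(-1) g = 7.351


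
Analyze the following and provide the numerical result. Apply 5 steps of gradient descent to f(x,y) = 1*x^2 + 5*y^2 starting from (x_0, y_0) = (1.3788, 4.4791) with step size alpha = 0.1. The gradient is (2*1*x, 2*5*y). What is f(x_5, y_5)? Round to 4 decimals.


Gradient descent on f(x,y) = 1*x^2 + 5*y^2.
Starting point: (1.3788, 4.4791), alpha = 0.1
Step 1: grad_x = 2*1*1.3788 = 2.7576, grad_y = 2*5*4.4791 = 44.791
  x_1 = 1.3788 - 0.1*2.7576 = 1.103
  y_1 = 4.4791 - 0.1*44.791 = 0.0
Step 2: grad_x = 2*1*1.103 = 2.2061, grad_y = 2*5*0.0 = 0.0
  x_2 = 1.103 - 0.1*2.2061 = 0.8824
  y_2 = 0.0 - 0.1*0.0 = 0.0
Step 3: grad_x = 2*1*0.8824 = 1.7649, grad_y = 2*5*0.0 = 0.0
  x_3 = 0.8824 - 0.1*1.7649 = 0.7059
  y_3 = 0.0 - 0.1*0.0 = 0.0
Step 4: grad_x = 2*1*0.7059 = 1.4119, grad_y = 2*5*0.0 = 0.0
  x_4 = 0.7059 - 0.1*1.4119 = 0.5648
  y_4 = 0.0 - 0.1*0.0 = 0.0
Step 5: grad_x = 2*1*0.5648 = 1.1295, grad_y = 2*5*0.0 = 0.0
  x_5 = 0.5648 - 0.1*1.1295 = 0.4518
  y_5 = 0.0 - 0.1*0.0 = 0.0
f(0.4518, 0.0) = 1*0.4518^2 + 5*0.0^2 = 0.2041


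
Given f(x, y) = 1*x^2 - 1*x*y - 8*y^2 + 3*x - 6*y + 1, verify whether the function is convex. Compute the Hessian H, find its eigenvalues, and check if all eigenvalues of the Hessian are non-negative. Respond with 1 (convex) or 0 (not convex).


The Hessian of f(x,y) = 1*x^2 - 1*x*y - 8*y^2 + 3*x - 6*y + 1 is:
H = [[2, -1], [-1, -16]]
Trace = 2 - 16 = -14
Determinant = 2*-16 - (-1)^2 = -33
Discriminant = (-14)^2 - 4*-33 = 328.0
Eigenvalues: lambda_1 = -16.0554, lambda_2 = 2.0554
The function is not convex.

0


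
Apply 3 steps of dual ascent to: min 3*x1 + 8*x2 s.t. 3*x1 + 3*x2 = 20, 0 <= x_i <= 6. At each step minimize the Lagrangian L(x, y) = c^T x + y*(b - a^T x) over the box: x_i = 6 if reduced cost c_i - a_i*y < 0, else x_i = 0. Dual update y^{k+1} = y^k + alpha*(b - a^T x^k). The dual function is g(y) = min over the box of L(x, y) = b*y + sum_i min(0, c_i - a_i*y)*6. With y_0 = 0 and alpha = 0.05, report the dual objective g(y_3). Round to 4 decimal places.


Dual ascent for LP: min 3*x1 + 8*x2, 3*x1 + 3*x2 = 20, 0 <= x_i <= 6
Step 1: y^k = 0.0, reduced costs: (3.0, 8.0)
  x^k = (0.0, 0.0), subgradient = b - a^T x = 20.0
  y^{k+1} = 0.0 + 0.05*20.0 = 1.0
Step 2: y^k = 1.0, reduced costs: (0.0, 5.0)
  x^k = (0.0, 0.0), subgradient = b - a^T x = 20.0
  y^{k+1} = 1.0 + 0.05*20.0 = 2.0
Step 3: y^k = 2.0, reduced costs: (-3.0, 2.0)
  x^k = (6.0, 0.0), subgradient = b - a^T x = 2.0
  y^{k+1} = 2.0 + 0.05*2.0 = 2.1
Dual objective at y_3 = 2.1: reduced costs (-3.3, 1.7), box minimizer x = (6.0, 0.0)
g(y_3) = b*y + (c1 - a1*y)*x1 + (c2 - a2*y)*x2 = 20*2.1 + (-3.3)*6.0 + 1.7*0.0 = 42.0 - 19.8 + 0.0 = 22.2


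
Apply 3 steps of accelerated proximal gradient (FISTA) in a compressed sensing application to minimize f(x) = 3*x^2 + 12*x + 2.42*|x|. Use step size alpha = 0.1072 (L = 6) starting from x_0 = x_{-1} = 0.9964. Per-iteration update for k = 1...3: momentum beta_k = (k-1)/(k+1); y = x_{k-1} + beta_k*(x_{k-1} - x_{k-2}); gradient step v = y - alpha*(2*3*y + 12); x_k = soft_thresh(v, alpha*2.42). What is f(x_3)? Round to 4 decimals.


FISTA on f(x) = 3*x^2 + 12*x + 2.42*|x|
L = 6, alpha = 0.1072
Iteration 1: beta = 0.0, y = 0.9964 + 0.0*(0.9964 - 0.9964) = 0.9964
  grad(y) = 17.9784, v = y - alpha*grad = -0.9309
  prox(v) = soft_thresh(-0.9309, 0.2594) = -0.6715
Iteration 2: beta = 0.3333, y = -0.6715 + 0.3333*(-0.6715 - 0.9964) = -1.2274
  grad(y) = 4.6355, v = y - alpha*grad = -1.7243
  prox(v) = soft_thresh(-1.7243, 0.2594) = -1.4649
Iteration 3: beta = 0.5, y = -1.4649 + 0.5*(-1.4649 + 0.6715) = -1.8616
  grad(y) = 0.8301, v = y - alpha*grad = -1.9506
  prox(v) = soft_thresh(-1.9506, 0.2594) = -1.6912
f(x_3) = 3*(-1.6912)^2 + 12*(-1.6912) + 2.42*|-1.6912| = -7.6212


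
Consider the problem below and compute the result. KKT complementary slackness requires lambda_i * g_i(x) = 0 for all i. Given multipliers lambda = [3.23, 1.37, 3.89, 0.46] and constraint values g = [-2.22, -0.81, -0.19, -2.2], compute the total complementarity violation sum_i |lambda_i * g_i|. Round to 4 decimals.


KKT complementary slackness check:
lambda_1 * g_1 = 3.23 * -2.22 = -7.1706
lambda_2 * g_2 = 1.37 * -0.81 = -1.1097
lambda_3 * g_3 = 3.89 * -0.19 = -0.7391
lambda_4 * g_4 = 0.46 * -2.2 = -1.012
Total violation = 7.1706 + 1.1097 + 0.7391 + 1.012 = 10.0314


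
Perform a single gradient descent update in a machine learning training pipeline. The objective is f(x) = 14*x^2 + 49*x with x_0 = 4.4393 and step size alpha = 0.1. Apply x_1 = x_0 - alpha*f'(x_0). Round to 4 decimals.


We compute the gradient at x_0 and apply the update.
f'(x) = 28*x + 49
f'(4.4393) = 28*4.4393 + 49 = 173.3004
x_1 = 4.4393 - 0.1*173.3004 = -12.8907


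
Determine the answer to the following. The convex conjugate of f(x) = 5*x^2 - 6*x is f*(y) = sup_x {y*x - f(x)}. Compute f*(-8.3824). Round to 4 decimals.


f*(y) = sup_x {y*x - a*x^2 - b*x} = sup_x {(y-b)*x - a*x^2}
FOC: (y - b) - 2a*x = 0 => x* = (y - b)/(2a)
x* = (-8.3824 + 6)/(2*5) = -0.2382
f*(-8.3824) = (y-b)^2/(4a) = (-8.3824 + 6)^2/(4*5)
= 5.6758/20 = 0.2838


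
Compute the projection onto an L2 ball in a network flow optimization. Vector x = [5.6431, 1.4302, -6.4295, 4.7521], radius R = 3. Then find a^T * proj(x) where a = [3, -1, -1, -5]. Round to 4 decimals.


Step 1: Compute ||x|| (intermediates to 6 decimals).
||x|| = sqrt(5.6431^2 + 1.4302^2 + (-6.4295)^2 + 4.7521^2) = 9.889943
Step 2: Project.
Since ||x|| > R, scale = R/||x|| = 3/9.889943 = 0.303338, proj(x) = scale * x
proj(x) = [1.711767, 0.433834, -1.950312, 1.441493]
Step 3: Dot product.
a^T * proj(x) = 3*1.711767 - 1*0.433834 - 1*(-1.950312) - 5*1.441493 = -0.5557


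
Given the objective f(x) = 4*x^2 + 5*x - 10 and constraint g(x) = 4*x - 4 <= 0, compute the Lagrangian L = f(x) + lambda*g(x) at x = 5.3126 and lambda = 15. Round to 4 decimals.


Step 1: Evaluate f(x).
f(5.3126) = 4*5.3126^2 + 5*5.3126 - 10 = 129.4579
Step 2: Evaluate g(x).
g(5.3126) = 4*5.3126 - 4 = 17.2504
Step 3: Compute Lagrangian.
L = 129.4579 + 15*17.2504 = 388.2139


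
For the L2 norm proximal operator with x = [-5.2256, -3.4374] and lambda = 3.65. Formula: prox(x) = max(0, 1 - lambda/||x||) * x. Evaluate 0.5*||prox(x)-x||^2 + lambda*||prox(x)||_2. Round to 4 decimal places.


Step 1: Compute ||x||.
||x|| = 6.2548
Step 2: Compute scaling factor.
scale = max(0, 1 - 3.65/6.2548) = 0.4164
Step 3: prox(x) = [-2.1762, -1.4315]
||prox(x)|| = 2.6048
Step 4: Proximal objective.
0.5*||prox-x||^2 = 6.6613
lambda*||prox|| = 9.5075
Total = 16.1688


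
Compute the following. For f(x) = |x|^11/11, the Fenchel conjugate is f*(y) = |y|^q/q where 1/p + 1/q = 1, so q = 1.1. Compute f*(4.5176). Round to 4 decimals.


The conjugate exponent q satisfies 1/p + 1/q = 1.
p = 11, so q = 11/(11 - 1) = 1.1
|y|^q = 4.5176^1.1 = 5.2529
f*(4.5176) = 5.2529 / 1.1 = 4.7754


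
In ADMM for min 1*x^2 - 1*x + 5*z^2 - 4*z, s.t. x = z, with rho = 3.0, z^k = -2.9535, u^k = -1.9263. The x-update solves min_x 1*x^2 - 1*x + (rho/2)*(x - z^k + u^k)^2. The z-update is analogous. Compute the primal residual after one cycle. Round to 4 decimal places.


ADMM iteration with rho = 3.0, z^k = -2.9535, u^k = -1.9263
Step 1: x-update.
Minimize 1*x^2 - 1*x + (3.0/2)*(x + 2.9535 - 1.9263)^2
FOC: (2*1 + 3.0)*x = 1 + 3.0*(-2.9535 + 1.9263)
x^{k+1} = -0.4163
Step 2: z-update.
Minimize 5*z^2 - 4*z + (3.0/2)*(-0.4163 - z - 1.9263)^2
FOC: (2*5 + 3.0)*z = 4 + 3.0*(-0.4163 - 1.9263)
z^{k+1} = -0.2329
Step 3: u-update.
u^{k+1} = -1.9263 - 0.4163 + 0.2329 = -2.1097
Step 4: Primal residual = |-0.4163 + 0.2329| = 0.1834


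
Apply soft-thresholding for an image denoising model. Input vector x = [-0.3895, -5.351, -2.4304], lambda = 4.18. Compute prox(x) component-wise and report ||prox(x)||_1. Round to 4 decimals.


Soft-thresholding with lambda = 4.18:
prox(-0.3895) = sign(-0.3895)*max(|-0.3895| - 4.18, 0) = 0.0
prox(-5.351) = sign(-5.351)*max(|-5.351| - 4.18, 0) = -1.171
prox(-2.4304) = sign(-2.4304)*max(|-2.4304| - 4.18, 0) = 0.0
prox(x) = [0.0, -1.171, 0.0]
||prox(x)||_1 = 0.0 + 1.171 + 0.0 = 1.171


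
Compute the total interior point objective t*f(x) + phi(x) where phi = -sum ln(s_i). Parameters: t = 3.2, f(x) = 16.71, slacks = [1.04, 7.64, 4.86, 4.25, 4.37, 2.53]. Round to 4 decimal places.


Step 1: Compute log-barrier.
ln values: [0.0392, 2.0334, 1.581, 1.4469, 1.4748, 0.9282]
phi = -(0.0392 + 2.0334 + 1.581 + 1.4469 + 1.4748 + 0.9282) = -7.5036
Step 2: Compute augmented objective.
t*f(x) = 3.2*16.71 = 53.472
Total = 53.472 - 7.5036 = 45.9684


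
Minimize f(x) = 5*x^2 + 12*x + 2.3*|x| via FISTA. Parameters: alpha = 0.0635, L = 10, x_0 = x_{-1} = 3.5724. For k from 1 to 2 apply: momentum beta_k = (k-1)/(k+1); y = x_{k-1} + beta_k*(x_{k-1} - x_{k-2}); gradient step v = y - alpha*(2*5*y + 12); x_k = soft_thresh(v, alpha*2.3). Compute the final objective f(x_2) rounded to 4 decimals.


FISTA on f(x) = 5*x^2 + 12*x + 2.3*|x|
L = 10, alpha = 0.0635
Iteration 1: beta = 0.0, y = 3.5724 + 0.0*(3.5724 - 3.5724) = 3.5724
  grad(y) = 47.724, v = y - alpha*grad = 0.5419
  prox(v) = soft_thresh(0.5419, 0.1461) = 0.3959
Iteration 2: beta = 0.3333, y = 0.3959 + 0.3333*(0.3959 - 3.5724) = -0.663
  grad(y) = 5.3703, v = y - alpha*grad = -1.004
  prox(v) = soft_thresh(-1.004, 0.1461) = -0.8579
f(x_2) = 5*(-0.8579)^2 + 12*(-0.8579) + 2.3*|-0.8579| = -4.6417


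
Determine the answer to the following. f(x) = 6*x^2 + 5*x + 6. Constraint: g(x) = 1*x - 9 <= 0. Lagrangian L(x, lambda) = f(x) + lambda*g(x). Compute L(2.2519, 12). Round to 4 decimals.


Step 1: Evaluate f(x).
f(2.2519) = 6*2.2519^2 + 5*2.2519 + 6 = 47.6858
Step 2: Evaluate g(x).
g(2.2519) = 1*2.2519 - 9 = -6.7481
Step 3: Compute Lagrangian.
L = 47.6858 + 12*-6.7481 = -33.2914


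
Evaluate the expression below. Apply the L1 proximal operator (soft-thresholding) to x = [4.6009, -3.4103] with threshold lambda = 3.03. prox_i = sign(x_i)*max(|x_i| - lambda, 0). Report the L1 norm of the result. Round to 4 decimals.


Soft-thresholding with lambda = 3.03:
prox(4.6009) = sign(4.6009)*max(|4.6009| - 3.03, 0) = 1.5709
prox(-3.4103) = sign(-3.4103)*max(|-3.4103| - 3.03, 0) = -0.3803
prox(x) = [1.5709, -0.3803]
||prox(x)||_1 = 1.5709 + 0.3803 = 1.9512


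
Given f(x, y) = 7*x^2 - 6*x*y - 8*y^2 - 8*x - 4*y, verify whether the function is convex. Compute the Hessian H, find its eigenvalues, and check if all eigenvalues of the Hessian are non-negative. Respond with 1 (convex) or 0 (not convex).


The Hessian of f(x,y) = 7*x^2 - 6*x*y - 8*y^2 - 8*x - 4*y is:
H = [[14, -6], [-6, -16]]
Trace = 14 - 16 = -2
Determinant = 14*-16 - (-6)^2 = -260
Discriminant = (-2)^2 - 4*-260 = 1044.0
Eigenvalues: lambda_1 = -17.1555, lambda_2 = 15.1555
The function is not convex.

0


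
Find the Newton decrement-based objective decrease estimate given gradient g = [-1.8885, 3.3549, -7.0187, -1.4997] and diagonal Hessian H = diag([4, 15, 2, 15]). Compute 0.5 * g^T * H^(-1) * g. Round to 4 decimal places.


Step 1: H is diagonal, so H^(-1) * g = [-0.4721, 0.2237, -3.5094, -0.1].
Step 2: g^T H^(-1) g = sum_i g_i^2 / H_ii
  = (-1.8885)^2/4 + (3.3549)^2/15 + (-7.0187)^2/2 + (-1.4997)^2/15
  = 0.8916 + 0.7504 + 24.6311 + 0.1499 = 26.423
Step 3: Objective decrease = 0.5 * g^T H^(-1) g = 13.2115
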